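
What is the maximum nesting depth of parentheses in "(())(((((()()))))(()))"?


Input: "(())(((((()()))))(()))"
Tracking depth:
  Position 0 '(': depth becomes 1
  Position 1 '(': depth becomes 2
  Position 2 ')': depth becomes 1
  Position 3 ')': depth becomes 0
  Position 4 '(': depth becomes 1
  Position 5 '(': depth becomes 2
  Position 6 '(': depth becomes 3
  Position 7 '(': depth becomes 4
  Position 8 '(': depth becomes 5
  Position 9 '(': depth becomes 6
  Position 10 ')': depth becomes 5
  Position 11 '(': depth becomes 6
  Position 12 ')': depth becomes 5
  Position 13 ')': depth becomes 4
  Position 14 ')': depth becomes 3
  Position 15 ')': depth becomes 2
  Position 16 ')': depth becomes 1
  Position 17 '(': depth becomes 2
  Position 18 '(': depth becomes 3
  Position 19 ')': depth becomes 2
  Position 20 ')': depth becomes 1
  Position 21 ')': depth becomes 0
Maximum depth reached: 6

6


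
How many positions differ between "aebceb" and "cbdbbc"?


Comparing "aebceb" and "cbdbbc" position by position:
  Position 0: 'a' vs 'c' => DIFFER
  Position 1: 'e' vs 'b' => DIFFER
  Position 2: 'b' vs 'd' => DIFFER
  Position 3: 'c' vs 'b' => DIFFER
  Position 4: 'e' vs 'b' => DIFFER
  Position 5: 'b' vs 'c' => DIFFER
Positions that differ: 6

6


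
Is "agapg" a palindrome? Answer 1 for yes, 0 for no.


Input: agapg
Reversed: gpaga
  Compare pos 0 ('a') with pos 4 ('g'): MISMATCH
  Compare pos 1 ('g') with pos 3 ('p'): MISMATCH
Result: not a palindrome

0


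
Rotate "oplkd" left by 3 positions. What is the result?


Input: "oplkd", rotate left by 3
First 3 characters: "opl"
Remaining characters: "kd"
Concatenate remaining + first: "kd" + "opl" = "kdopl"

kdopl


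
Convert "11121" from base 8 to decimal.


Input: "11121" in base 8
Positional expansion:
  Digit '1' (value 1) x 8^4 = 4096
  Digit '1' (value 1) x 8^3 = 512
  Digit '1' (value 1) x 8^2 = 64
  Digit '2' (value 2) x 8^1 = 16
  Digit '1' (value 1) x 8^0 = 1
Sum = 4689

4689


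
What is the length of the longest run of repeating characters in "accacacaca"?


Input: "accacacaca"
Scanning for longest run:
  Position 1 ('c'): new char, reset run to 1
  Position 2 ('c'): continues run of 'c', length=2
  Position 3 ('a'): new char, reset run to 1
  Position 4 ('c'): new char, reset run to 1
  Position 5 ('a'): new char, reset run to 1
  Position 6 ('c'): new char, reset run to 1
  Position 7 ('a'): new char, reset run to 1
  Position 8 ('c'): new char, reset run to 1
  Position 9 ('a'): new char, reset run to 1
Longest run: 'c' with length 2

2


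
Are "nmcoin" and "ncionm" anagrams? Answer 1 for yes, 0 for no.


Strings: "nmcoin", "ncionm"
Sorted first:  cimnno
Sorted second: cimnno
Sorted forms match => anagrams

1


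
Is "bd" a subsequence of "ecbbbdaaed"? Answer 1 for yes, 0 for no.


Check if "bd" is a subsequence of "ecbbbdaaed"
Greedy scan:
  Position 0 ('e'): no match needed
  Position 1 ('c'): no match needed
  Position 2 ('b'): matches sub[0] = 'b'
  Position 3 ('b'): no match needed
  Position 4 ('b'): no match needed
  Position 5 ('d'): matches sub[1] = 'd'
  Position 6 ('a'): no match needed
  Position 7 ('a'): no match needed
  Position 8 ('e'): no match needed
  Position 9 ('d'): no match needed
All 2 characters matched => is a subsequence

1


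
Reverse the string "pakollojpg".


Input: pakollojpg
Reading characters right to left:
  Position 9: 'g'
  Position 8: 'p'
  Position 7: 'j'
  Position 6: 'o'
  Position 5: 'l'
  Position 4: 'l'
  Position 3: 'o'
  Position 2: 'k'
  Position 1: 'a'
  Position 0: 'p'
Reversed: gpjollokap

gpjollokap


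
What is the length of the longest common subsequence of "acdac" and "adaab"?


LCS of "acdac" and "adaab"
DP table:
           a    d    a    a    b
      0    0    0    0    0    0
  a   0    1    1    1    1    1
  c   0    1    1    1    1    1
  d   0    1    2    2    2    2
  a   0    1    2    3    3    3
  c   0    1    2    3    3    3
LCS length = dp[5][5] = 3

3


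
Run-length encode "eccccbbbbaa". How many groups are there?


Input: eccccbbbbaa
Scanning for consecutive runs:
  Group 1: 'e' x 1 (positions 0-0)
  Group 2: 'c' x 4 (positions 1-4)
  Group 3: 'b' x 4 (positions 5-8)
  Group 4: 'a' x 2 (positions 9-10)
Total groups: 4

4


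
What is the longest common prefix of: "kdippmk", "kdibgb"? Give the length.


Words: kdippmk, kdibgb
  Position 0: all 'k' => match
  Position 1: all 'd' => match
  Position 2: all 'i' => match
  Position 3: ('p', 'b') => mismatch, stop
LCP = "kdi" (length 3)

3


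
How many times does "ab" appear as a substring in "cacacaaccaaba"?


Searching for "ab" in "cacacaaccaaba"
Scanning each position:
  Position 0: "ca" => no
  Position 1: "ac" => no
  Position 2: "ca" => no
  Position 3: "ac" => no
  Position 4: "ca" => no
  Position 5: "aa" => no
  Position 6: "ac" => no
  Position 7: "cc" => no
  Position 8: "ca" => no
  Position 9: "aa" => no
  Position 10: "ab" => MATCH
  Position 11: "ba" => no
Total occurrences: 1

1


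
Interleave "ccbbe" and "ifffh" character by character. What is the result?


Interleaving "ccbbe" and "ifffh":
  Position 0: 'c' from first, 'i' from second => "ci"
  Position 1: 'c' from first, 'f' from second => "cf"
  Position 2: 'b' from first, 'f' from second => "bf"
  Position 3: 'b' from first, 'f' from second => "bf"
  Position 4: 'e' from first, 'h' from second => "eh"
Result: cicfbfbfeh

cicfbfbfeh


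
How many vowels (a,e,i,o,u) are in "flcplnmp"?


Input: flcplnmp
Checking each character:
  'f' at position 0: consonant
  'l' at position 1: consonant
  'c' at position 2: consonant
  'p' at position 3: consonant
  'l' at position 4: consonant
  'n' at position 5: consonant
  'm' at position 6: consonant
  'p' at position 7: consonant
Total vowels: 0

0


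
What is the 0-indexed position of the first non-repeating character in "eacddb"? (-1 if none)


Input: eacddb
Character frequencies:
  'a': 1
  'b': 1
  'c': 1
  'd': 2
  'e': 1
Scanning left to right for freq == 1:
  Position 0 ('e'): unique! => answer = 0

0


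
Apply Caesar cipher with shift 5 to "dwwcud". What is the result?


Caesar cipher: shift "dwwcud" by 5
  'd' (pos 3) + 5 = pos 8 = 'i'
  'w' (pos 22) + 5 = pos 1 = 'b'
  'w' (pos 22) + 5 = pos 1 = 'b'
  'c' (pos 2) + 5 = pos 7 = 'h'
  'u' (pos 20) + 5 = pos 25 = 'z'
  'd' (pos 3) + 5 = pos 8 = 'i'
Result: ibbhzi

ibbhzi


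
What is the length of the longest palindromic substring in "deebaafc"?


Input: "deebaafc"
Checking substrings for palindromes:
  [1:3] "ee" (len 2) => palindrome
  [4:6] "aa" (len 2) => palindrome
Longest palindromic substring: "ee" with length 2

2


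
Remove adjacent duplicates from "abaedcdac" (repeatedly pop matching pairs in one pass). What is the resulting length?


Input: abaedcdac
Stack-based adjacent duplicate removal:
  Read 'a': push. Stack: a
  Read 'b': push. Stack: ab
  Read 'a': push. Stack: aba
  Read 'e': push. Stack: abae
  Read 'd': push. Stack: abaed
  Read 'c': push. Stack: abaedc
  Read 'd': push. Stack: abaedcd
  Read 'a': push. Stack: abaedcda
  Read 'c': push. Stack: abaedcdac
Final stack: "abaedcdac" (length 9)

9


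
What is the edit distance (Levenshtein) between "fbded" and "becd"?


Computing edit distance: "fbded" -> "becd"
DP table:
           b    e    c    d
      0    1    2    3    4
  f   1    1    2    3    4
  b   2    1    2    3    4
  d   3    2    2    3    3
  e   4    3    2    3    4
  d   5    4    3    3    3
Edit distance = dp[5][4] = 3

3


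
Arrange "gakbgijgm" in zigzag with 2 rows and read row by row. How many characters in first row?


Zigzag "gakbgijgm" into 2 rows:
Placing characters:
  'g' => row 0
  'a' => row 1
  'k' => row 0
  'b' => row 1
  'g' => row 0
  'i' => row 1
  'j' => row 0
  'g' => row 1
  'm' => row 0
Rows:
  Row 0: "gkgjm"
  Row 1: "abig"
First row length: 5

5


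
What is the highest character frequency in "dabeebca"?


Input: dabeebca
Character counts:
  'a': 2
  'b': 2
  'c': 1
  'd': 1
  'e': 2
Maximum frequency: 2

2


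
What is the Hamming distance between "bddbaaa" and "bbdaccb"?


Comparing "bddbaaa" and "bbdaccb" position by position:
  Position 0: 'b' vs 'b' => same
  Position 1: 'd' vs 'b' => differ
  Position 2: 'd' vs 'd' => same
  Position 3: 'b' vs 'a' => differ
  Position 4: 'a' vs 'c' => differ
  Position 5: 'a' vs 'c' => differ
  Position 6: 'a' vs 'b' => differ
Total differences (Hamming distance): 5

5


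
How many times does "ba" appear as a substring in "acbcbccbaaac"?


Searching for "ba" in "acbcbccbaaac"
Scanning each position:
  Position 0: "ac" => no
  Position 1: "cb" => no
  Position 2: "bc" => no
  Position 3: "cb" => no
  Position 4: "bc" => no
  Position 5: "cc" => no
  Position 6: "cb" => no
  Position 7: "ba" => MATCH
  Position 8: "aa" => no
  Position 9: "aa" => no
  Position 10: "ac" => no
Total occurrences: 1

1


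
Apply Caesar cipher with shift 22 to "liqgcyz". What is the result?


Caesar cipher: shift "liqgcyz" by 22
  'l' (pos 11) + 22 = pos 7 = 'h'
  'i' (pos 8) + 22 = pos 4 = 'e'
  'q' (pos 16) + 22 = pos 12 = 'm'
  'g' (pos 6) + 22 = pos 2 = 'c'
  'c' (pos 2) + 22 = pos 24 = 'y'
  'y' (pos 24) + 22 = pos 20 = 'u'
  'z' (pos 25) + 22 = pos 21 = 'v'
Result: hemcyuv

hemcyuv


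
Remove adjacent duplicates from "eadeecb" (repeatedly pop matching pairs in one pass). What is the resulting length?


Input: eadeecb
Stack-based adjacent duplicate removal:
  Read 'e': push. Stack: e
  Read 'a': push. Stack: ea
  Read 'd': push. Stack: ead
  Read 'e': push. Stack: eade
  Read 'e': matches stack top 'e' => pop. Stack: ead
  Read 'c': push. Stack: eadc
  Read 'b': push. Stack: eadcb
Final stack: "eadcb" (length 5)

5


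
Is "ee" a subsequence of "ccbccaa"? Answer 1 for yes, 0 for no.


Check if "ee" is a subsequence of "ccbccaa"
Greedy scan:
  Position 0 ('c'): no match needed
  Position 1 ('c'): no match needed
  Position 2 ('b'): no match needed
  Position 3 ('c'): no match needed
  Position 4 ('c'): no match needed
  Position 5 ('a'): no match needed
  Position 6 ('a'): no match needed
Only matched 0/2 characters => not a subsequence

0


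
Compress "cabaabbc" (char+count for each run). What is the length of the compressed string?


Input: cabaabbc
Runs:
  'c' x 1 => "c1"
  'a' x 1 => "a1"
  'b' x 1 => "b1"
  'a' x 2 => "a2"
  'b' x 2 => "b2"
  'c' x 1 => "c1"
Compressed: "c1a1b1a2b2c1"
Compressed length: 12

12


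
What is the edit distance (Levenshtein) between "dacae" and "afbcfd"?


Computing edit distance: "dacae" -> "afbcfd"
DP table:
           a    f    b    c    f    d
      0    1    2    3    4    5    6
  d   1    1    2    3    4    5    5
  a   2    1    2    3    4    5    6
  c   3    2    2    3    3    4    5
  a   4    3    3    3    4    4    5
  e   5    4    4    4    4    5    5
Edit distance = dp[5][6] = 5

5


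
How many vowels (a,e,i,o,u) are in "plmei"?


Input: plmei
Checking each character:
  'p' at position 0: consonant
  'l' at position 1: consonant
  'm' at position 2: consonant
  'e' at position 3: vowel (running total: 1)
  'i' at position 4: vowel (running total: 2)
Total vowels: 2

2


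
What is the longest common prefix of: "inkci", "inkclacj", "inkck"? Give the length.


Words: inkci, inkclacj, inkck
  Position 0: all 'i' => match
  Position 1: all 'n' => match
  Position 2: all 'k' => match
  Position 3: all 'c' => match
  Position 4: ('i', 'l', 'k') => mismatch, stop
LCP = "inkc" (length 4)

4


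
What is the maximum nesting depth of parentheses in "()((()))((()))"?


Input: "()((()))((()))"
Tracking depth:
  Position 0 '(': depth becomes 1
  Position 1 ')': depth becomes 0
  Position 2 '(': depth becomes 1
  Position 3 '(': depth becomes 2
  Position 4 '(': depth becomes 3
  Position 5 ')': depth becomes 2
  Position 6 ')': depth becomes 1
  Position 7 ')': depth becomes 0
  Position 8 '(': depth becomes 1
  Position 9 '(': depth becomes 2
  Position 10 '(': depth becomes 3
  Position 11 ')': depth becomes 2
  Position 12 ')': depth becomes 1
  Position 13 ')': depth becomes 0
Maximum depth reached: 3

3


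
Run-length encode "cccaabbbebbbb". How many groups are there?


Input: cccaabbbebbbb
Scanning for consecutive runs:
  Group 1: 'c' x 3 (positions 0-2)
  Group 2: 'a' x 2 (positions 3-4)
  Group 3: 'b' x 3 (positions 5-7)
  Group 4: 'e' x 1 (positions 8-8)
  Group 5: 'b' x 4 (positions 9-12)
Total groups: 5

5


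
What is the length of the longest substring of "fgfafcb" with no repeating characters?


Input: "fgfafcb"
Sliding window (track last position of each char):
  Position 0 ('f'): window [0,0] length 1 -- new best
  Position 1 ('g'): window [0,1] length 2 -- new best
  Position 2 ('f'): repeat (last at 0), move window start to 1
  Position 2 ('f'): window [1,2] length 2
  Position 3 ('a'): window [1,3] length 3 -- new best
  Position 4 ('f'): repeat (last at 2), move window start to 3
  Position 4 ('f'): window [3,4] length 2
  Position 5 ('c'): window [3,5] length 3
  Position 6 ('b'): window [3,6] length 4 -- new best
Longest substring with no repeats: "afcb" with length 4

4


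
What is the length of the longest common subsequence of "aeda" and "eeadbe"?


LCS of "aeda" and "eeadbe"
DP table:
           e    e    a    d    b    e
      0    0    0    0    0    0    0
  a   0    0    0    1    1    1    1
  e   0    1    1    1    1    1    2
  d   0    1    1    1    2    2    2
  a   0    1    1    2    2    2    2
LCS length = dp[4][6] = 2

2


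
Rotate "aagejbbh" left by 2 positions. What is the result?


Input: "aagejbbh", rotate left by 2
First 2 characters: "aa"
Remaining characters: "gejbbh"
Concatenate remaining + first: "gejbbh" + "aa" = "gejbbhaa"

gejbbhaa


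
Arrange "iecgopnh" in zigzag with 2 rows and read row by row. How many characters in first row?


Zigzag "iecgopnh" into 2 rows:
Placing characters:
  'i' => row 0
  'e' => row 1
  'c' => row 0
  'g' => row 1
  'o' => row 0
  'p' => row 1
  'n' => row 0
  'h' => row 1
Rows:
  Row 0: "icon"
  Row 1: "egph"
First row length: 4

4


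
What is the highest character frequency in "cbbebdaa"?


Input: cbbebdaa
Character counts:
  'a': 2
  'b': 3
  'c': 1
  'd': 1
  'e': 1
Maximum frequency: 3

3


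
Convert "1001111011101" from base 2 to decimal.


Input: "1001111011101" in base 2
Positional expansion:
  Digit '1' (value 1) x 2^12 = 4096
  Digit '0' (value 0) x 2^11 = 0
  Digit '0' (value 0) x 2^10 = 0
  Digit '1' (value 1) x 2^9 = 512
  Digit '1' (value 1) x 2^8 = 256
  Digit '1' (value 1) x 2^7 = 128
  Digit '1' (value 1) x 2^6 = 64
  Digit '0' (value 0) x 2^5 = 0
  Digit '1' (value 1) x 2^4 = 16
  Digit '1' (value 1) x 2^3 = 8
  Digit '1' (value 1) x 2^2 = 4
  Digit '0' (value 0) x 2^1 = 0
  Digit '1' (value 1) x 2^0 = 1
Sum = 5085

5085


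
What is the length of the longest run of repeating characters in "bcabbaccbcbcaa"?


Input: "bcabbaccbcbcaa"
Scanning for longest run:
  Position 1 ('c'): new char, reset run to 1
  Position 2 ('a'): new char, reset run to 1
  Position 3 ('b'): new char, reset run to 1
  Position 4 ('b'): continues run of 'b', length=2
  Position 5 ('a'): new char, reset run to 1
  Position 6 ('c'): new char, reset run to 1
  Position 7 ('c'): continues run of 'c', length=2
  Position 8 ('b'): new char, reset run to 1
  Position 9 ('c'): new char, reset run to 1
  Position 10 ('b'): new char, reset run to 1
  Position 11 ('c'): new char, reset run to 1
  Position 12 ('a'): new char, reset run to 1
  Position 13 ('a'): continues run of 'a', length=2
Longest run: 'b' with length 2

2


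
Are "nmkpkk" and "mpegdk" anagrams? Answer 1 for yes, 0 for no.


Strings: "nmkpkk", "mpegdk"
Sorted first:  kkkmnp
Sorted second: degkmp
Differ at position 0: 'k' vs 'd' => not anagrams

0


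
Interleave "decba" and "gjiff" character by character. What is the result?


Interleaving "decba" and "gjiff":
  Position 0: 'd' from first, 'g' from second => "dg"
  Position 1: 'e' from first, 'j' from second => "ej"
  Position 2: 'c' from first, 'i' from second => "ci"
  Position 3: 'b' from first, 'f' from second => "bf"
  Position 4: 'a' from first, 'f' from second => "af"
Result: dgejcibfaf

dgejcibfaf


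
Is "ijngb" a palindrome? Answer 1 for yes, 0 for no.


Input: ijngb
Reversed: bgnji
  Compare pos 0 ('i') with pos 4 ('b'): MISMATCH
  Compare pos 1 ('j') with pos 3 ('g'): MISMATCH
Result: not a palindrome

0


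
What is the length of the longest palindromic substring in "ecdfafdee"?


Input: "ecdfafdee"
Checking substrings for palindromes:
  [2:7] "dfafd" (len 5) => palindrome
  [3:6] "faf" (len 3) => palindrome
  [7:9] "ee" (len 2) => palindrome
Longest palindromic substring: "dfafd" with length 5

5


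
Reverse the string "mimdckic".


Input: mimdckic
Reading characters right to left:
  Position 7: 'c'
  Position 6: 'i'
  Position 5: 'k'
  Position 4: 'c'
  Position 3: 'd'
  Position 2: 'm'
  Position 1: 'i'
  Position 0: 'm'
Reversed: cikcdmim

cikcdmim


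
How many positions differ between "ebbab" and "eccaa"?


Comparing "ebbab" and "eccaa" position by position:
  Position 0: 'e' vs 'e' => same
  Position 1: 'b' vs 'c' => DIFFER
  Position 2: 'b' vs 'c' => DIFFER
  Position 3: 'a' vs 'a' => same
  Position 4: 'b' vs 'a' => DIFFER
Positions that differ: 3

3


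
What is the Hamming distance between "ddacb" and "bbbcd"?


Comparing "ddacb" and "bbbcd" position by position:
  Position 0: 'd' vs 'b' => differ
  Position 1: 'd' vs 'b' => differ
  Position 2: 'a' vs 'b' => differ
  Position 3: 'c' vs 'c' => same
  Position 4: 'b' vs 'd' => differ
Total differences (Hamming distance): 4

4


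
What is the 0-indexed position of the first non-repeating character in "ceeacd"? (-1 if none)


Input: ceeacd
Character frequencies:
  'a': 1
  'c': 2
  'd': 1
  'e': 2
Scanning left to right for freq == 1:
  Position 0 ('c'): freq=2, skip
  Position 1 ('e'): freq=2, skip
  Position 2 ('e'): freq=2, skip
  Position 3 ('a'): unique! => answer = 3

3


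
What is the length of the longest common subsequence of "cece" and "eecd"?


LCS of "cece" and "eecd"
DP table:
           e    e    c    d
      0    0    0    0    0
  c   0    0    0    1    1
  e   0    1    1    1    1
  c   0    1    1    2    2
  e   0    1    2    2    2
LCS length = dp[4][4] = 2

2


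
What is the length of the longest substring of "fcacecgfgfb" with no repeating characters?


Input: "fcacecgfgfb"
Sliding window (track last position of each char):
  Position 0 ('f'): window [0,0] length 1 -- new best
  Position 1 ('c'): window [0,1] length 2 -- new best
  Position 2 ('a'): window [0,2] length 3 -- new best
  Position 3 ('c'): repeat (last at 1), move window start to 2
  Position 3 ('c'): window [2,3] length 2
  Position 4 ('e'): window [2,4] length 3
  Position 5 ('c'): repeat (last at 3), move window start to 4
  Position 5 ('c'): window [4,5] length 2
  Position 6 ('g'): window [4,6] length 3
  Position 7 ('f'): window [4,7] length 4 -- new best
  Position 8 ('g'): repeat (last at 6), move window start to 7
  Position 8 ('g'): window [7,8] length 2
  Position 9 ('f'): repeat (last at 7), move window start to 8
  Position 9 ('f'): window [8,9] length 2
  Position 10 ('b'): window [8,10] length 3
Longest substring with no repeats: "ecgf" with length 4

4


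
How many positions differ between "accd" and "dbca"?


Comparing "accd" and "dbca" position by position:
  Position 0: 'a' vs 'd' => DIFFER
  Position 1: 'c' vs 'b' => DIFFER
  Position 2: 'c' vs 'c' => same
  Position 3: 'd' vs 'a' => DIFFER
Positions that differ: 3

3


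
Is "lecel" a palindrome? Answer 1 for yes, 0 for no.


Input: lecel
Reversed: lecel
  Compare pos 0 ('l') with pos 4 ('l'): match
  Compare pos 1 ('e') with pos 3 ('e'): match
Result: palindrome

1


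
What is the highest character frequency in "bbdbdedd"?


Input: bbdbdedd
Character counts:
  'b': 3
  'd': 4
  'e': 1
Maximum frequency: 4

4


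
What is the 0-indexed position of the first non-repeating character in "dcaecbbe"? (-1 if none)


Input: dcaecbbe
Character frequencies:
  'a': 1
  'b': 2
  'c': 2
  'd': 1
  'e': 2
Scanning left to right for freq == 1:
  Position 0 ('d'): unique! => answer = 0

0


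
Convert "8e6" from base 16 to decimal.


Input: "8e6" in base 16
Positional expansion:
  Digit '8' (value 8) x 16^2 = 2048
  Digit 'e' (value 14) x 16^1 = 224
  Digit '6' (value 6) x 16^0 = 6
Sum = 2278

2278


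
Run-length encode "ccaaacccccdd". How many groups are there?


Input: ccaaacccccdd
Scanning for consecutive runs:
  Group 1: 'c' x 2 (positions 0-1)
  Group 2: 'a' x 3 (positions 2-4)
  Group 3: 'c' x 5 (positions 5-9)
  Group 4: 'd' x 2 (positions 10-11)
Total groups: 4

4


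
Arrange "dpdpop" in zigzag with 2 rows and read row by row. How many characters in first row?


Zigzag "dpdpop" into 2 rows:
Placing characters:
  'd' => row 0
  'p' => row 1
  'd' => row 0
  'p' => row 1
  'o' => row 0
  'p' => row 1
Rows:
  Row 0: "ddo"
  Row 1: "ppp"
First row length: 3

3


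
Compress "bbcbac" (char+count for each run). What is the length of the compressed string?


Input: bbcbac
Runs:
  'b' x 2 => "b2"
  'c' x 1 => "c1"
  'b' x 1 => "b1"
  'a' x 1 => "a1"
  'c' x 1 => "c1"
Compressed: "b2c1b1a1c1"
Compressed length: 10

10


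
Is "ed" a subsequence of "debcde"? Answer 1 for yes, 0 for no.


Check if "ed" is a subsequence of "debcde"
Greedy scan:
  Position 0 ('d'): no match needed
  Position 1 ('e'): matches sub[0] = 'e'
  Position 2 ('b'): no match needed
  Position 3 ('c'): no match needed
  Position 4 ('d'): matches sub[1] = 'd'
  Position 5 ('e'): no match needed
All 2 characters matched => is a subsequence

1


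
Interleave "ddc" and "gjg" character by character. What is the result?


Interleaving "ddc" and "gjg":
  Position 0: 'd' from first, 'g' from second => "dg"
  Position 1: 'd' from first, 'j' from second => "dj"
  Position 2: 'c' from first, 'g' from second => "cg"
Result: dgdjcg

dgdjcg


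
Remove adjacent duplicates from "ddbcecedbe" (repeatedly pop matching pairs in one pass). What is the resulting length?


Input: ddbcecedbe
Stack-based adjacent duplicate removal:
  Read 'd': push. Stack: d
  Read 'd': matches stack top 'd' => pop. Stack: (empty)
  Read 'b': push. Stack: b
  Read 'c': push. Stack: bc
  Read 'e': push. Stack: bce
  Read 'c': push. Stack: bcec
  Read 'e': push. Stack: bcece
  Read 'd': push. Stack: bceced
  Read 'b': push. Stack: bcecedb
  Read 'e': push. Stack: bcecedbe
Final stack: "bcecedbe" (length 8)

8


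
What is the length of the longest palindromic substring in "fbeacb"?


Input: "fbeacb"
Checking substrings for palindromes:
  No multi-char palindromic substrings found
Longest palindromic substring: "f" with length 1

1


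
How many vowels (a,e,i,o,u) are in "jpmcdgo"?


Input: jpmcdgo
Checking each character:
  'j' at position 0: consonant
  'p' at position 1: consonant
  'm' at position 2: consonant
  'c' at position 3: consonant
  'd' at position 4: consonant
  'g' at position 5: consonant
  'o' at position 6: vowel (running total: 1)
Total vowels: 1

1


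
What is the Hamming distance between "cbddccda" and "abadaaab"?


Comparing "cbddccda" and "abadaaab" position by position:
  Position 0: 'c' vs 'a' => differ
  Position 1: 'b' vs 'b' => same
  Position 2: 'd' vs 'a' => differ
  Position 3: 'd' vs 'd' => same
  Position 4: 'c' vs 'a' => differ
  Position 5: 'c' vs 'a' => differ
  Position 6: 'd' vs 'a' => differ
  Position 7: 'a' vs 'b' => differ
Total differences (Hamming distance): 6

6


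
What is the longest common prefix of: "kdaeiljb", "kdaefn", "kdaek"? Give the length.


Words: kdaeiljb, kdaefn, kdaek
  Position 0: all 'k' => match
  Position 1: all 'd' => match
  Position 2: all 'a' => match
  Position 3: all 'e' => match
  Position 4: ('i', 'f', 'k') => mismatch, stop
LCP = "kdae" (length 4)

4


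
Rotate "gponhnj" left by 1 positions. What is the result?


Input: "gponhnj", rotate left by 1
First 1 characters: "g"
Remaining characters: "ponhnj"
Concatenate remaining + first: "ponhnj" + "g" = "ponhnjg"

ponhnjg


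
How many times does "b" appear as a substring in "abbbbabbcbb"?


Searching for "b" in "abbbbabbcbb"
Scanning each position:
  Position 0: "a" => no
  Position 1: "b" => MATCH
  Position 2: "b" => MATCH
  Position 3: "b" => MATCH
  Position 4: "b" => MATCH
  Position 5: "a" => no
  Position 6: "b" => MATCH
  Position 7: "b" => MATCH
  Position 8: "c" => no
  Position 9: "b" => MATCH
  Position 10: "b" => MATCH
Total occurrences: 8

8


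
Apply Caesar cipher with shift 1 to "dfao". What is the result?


Caesar cipher: shift "dfao" by 1
  'd' (pos 3) + 1 = pos 4 = 'e'
  'f' (pos 5) + 1 = pos 6 = 'g'
  'a' (pos 0) + 1 = pos 1 = 'b'
  'o' (pos 14) + 1 = pos 15 = 'p'
Result: egbp

egbp


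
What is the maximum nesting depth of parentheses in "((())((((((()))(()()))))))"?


Input: "((())((((((()))(()()))))))"
Tracking depth:
  Position 0 '(': depth becomes 1
  Position 1 '(': depth becomes 2
  Position 2 '(': depth becomes 3
  Position 3 ')': depth becomes 2
  Position 4 ')': depth becomes 1
  Position 5 '(': depth becomes 2
  Position 6 '(': depth becomes 3
  Position 7 '(': depth becomes 4
  Position 8 '(': depth becomes 5
  Position 9 '(': depth becomes 6
  Position 10 '(': depth becomes 7
  Position 11 '(': depth becomes 8
  Position 12 ')': depth becomes 7
  Position 13 ')': depth becomes 6
  Position 14 ')': depth becomes 5
  Position 15 '(': depth becomes 6
  Position 16 '(': depth becomes 7
  Position 17 ')': depth becomes 6
  Position 18 '(': depth becomes 7
  Position 19 ')': depth becomes 6
  Position 20 ')': depth becomes 5
  Position 21 ')': depth becomes 4
  Position 22 ')': depth becomes 3
  Position 23 ')': depth becomes 2
  Position 24 ')': depth becomes 1
  Position 25 ')': depth becomes 0
Maximum depth reached: 8

8


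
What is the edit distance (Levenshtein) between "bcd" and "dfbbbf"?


Computing edit distance: "bcd" -> "dfbbbf"
DP table:
           d    f    b    b    b    f
      0    1    2    3    4    5    6
  b   1    1    2    2    3    4    5
  c   2    2    2    3    3    4    5
  d   3    2    3    3    4    4    5
Edit distance = dp[3][6] = 5

5


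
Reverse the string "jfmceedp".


Input: jfmceedp
Reading characters right to left:
  Position 7: 'p'
  Position 6: 'd'
  Position 5: 'e'
  Position 4: 'e'
  Position 3: 'c'
  Position 2: 'm'
  Position 1: 'f'
  Position 0: 'j'
Reversed: pdeecmfj

pdeecmfj


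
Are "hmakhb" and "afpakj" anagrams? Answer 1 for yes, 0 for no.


Strings: "hmakhb", "afpakj"
Sorted first:  abhhkm
Sorted second: aafjkp
Differ at position 1: 'b' vs 'a' => not anagrams

0


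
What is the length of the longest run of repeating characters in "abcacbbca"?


Input: "abcacbbca"
Scanning for longest run:
  Position 1 ('b'): new char, reset run to 1
  Position 2 ('c'): new char, reset run to 1
  Position 3 ('a'): new char, reset run to 1
  Position 4 ('c'): new char, reset run to 1
  Position 5 ('b'): new char, reset run to 1
  Position 6 ('b'): continues run of 'b', length=2
  Position 7 ('c'): new char, reset run to 1
  Position 8 ('a'): new char, reset run to 1
Longest run: 'b' with length 2

2


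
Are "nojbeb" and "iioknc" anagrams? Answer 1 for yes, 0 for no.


Strings: "nojbeb", "iioknc"
Sorted first:  bbejno
Sorted second: ciikno
Differ at position 0: 'b' vs 'c' => not anagrams

0


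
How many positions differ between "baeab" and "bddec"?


Comparing "baeab" and "bddec" position by position:
  Position 0: 'b' vs 'b' => same
  Position 1: 'a' vs 'd' => DIFFER
  Position 2: 'e' vs 'd' => DIFFER
  Position 3: 'a' vs 'e' => DIFFER
  Position 4: 'b' vs 'c' => DIFFER
Positions that differ: 4

4


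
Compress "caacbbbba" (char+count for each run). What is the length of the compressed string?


Input: caacbbbba
Runs:
  'c' x 1 => "c1"
  'a' x 2 => "a2"
  'c' x 1 => "c1"
  'b' x 4 => "b4"
  'a' x 1 => "a1"
Compressed: "c1a2c1b4a1"
Compressed length: 10

10


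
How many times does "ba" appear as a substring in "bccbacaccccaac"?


Searching for "ba" in "bccbacaccccaac"
Scanning each position:
  Position 0: "bc" => no
  Position 1: "cc" => no
  Position 2: "cb" => no
  Position 3: "ba" => MATCH
  Position 4: "ac" => no
  Position 5: "ca" => no
  Position 6: "ac" => no
  Position 7: "cc" => no
  Position 8: "cc" => no
  Position 9: "cc" => no
  Position 10: "ca" => no
  Position 11: "aa" => no
  Position 12: "ac" => no
Total occurrences: 1

1


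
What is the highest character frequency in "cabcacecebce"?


Input: cabcacecebce
Character counts:
  'a': 2
  'b': 2
  'c': 5
  'e': 3
Maximum frequency: 5

5


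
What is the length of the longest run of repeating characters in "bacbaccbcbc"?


Input: "bacbaccbcbc"
Scanning for longest run:
  Position 1 ('a'): new char, reset run to 1
  Position 2 ('c'): new char, reset run to 1
  Position 3 ('b'): new char, reset run to 1
  Position 4 ('a'): new char, reset run to 1
  Position 5 ('c'): new char, reset run to 1
  Position 6 ('c'): continues run of 'c', length=2
  Position 7 ('b'): new char, reset run to 1
  Position 8 ('c'): new char, reset run to 1
  Position 9 ('b'): new char, reset run to 1
  Position 10 ('c'): new char, reset run to 1
Longest run: 'c' with length 2

2


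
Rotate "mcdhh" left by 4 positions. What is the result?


Input: "mcdhh", rotate left by 4
First 4 characters: "mcdh"
Remaining characters: "h"
Concatenate remaining + first: "h" + "mcdh" = "hmcdh"

hmcdh


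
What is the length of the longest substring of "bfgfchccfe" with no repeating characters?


Input: "bfgfchccfe"
Sliding window (track last position of each char):
  Position 0 ('b'): window [0,0] length 1 -- new best
  Position 1 ('f'): window [0,1] length 2 -- new best
  Position 2 ('g'): window [0,2] length 3 -- new best
  Position 3 ('f'): repeat (last at 1), move window start to 2
  Position 3 ('f'): window [2,3] length 2
  Position 4 ('c'): window [2,4] length 3
  Position 5 ('h'): window [2,5] length 4 -- new best
  Position 6 ('c'): repeat (last at 4), move window start to 5
  Position 6 ('c'): window [5,6] length 2
  Position 7 ('c'): repeat (last at 6), move window start to 7
  Position 7 ('c'): window [7,7] length 1
  Position 8 ('f'): window [7,8] length 2
  Position 9 ('e'): window [7,9] length 3
Longest substring with no repeats: "gfch" with length 4

4


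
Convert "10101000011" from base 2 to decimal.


Input: "10101000011" in base 2
Positional expansion:
  Digit '1' (value 1) x 2^10 = 1024
  Digit '0' (value 0) x 2^9 = 0
  Digit '1' (value 1) x 2^8 = 256
  Digit '0' (value 0) x 2^7 = 0
  Digit '1' (value 1) x 2^6 = 64
  Digit '0' (value 0) x 2^5 = 0
  Digit '0' (value 0) x 2^4 = 0
  Digit '0' (value 0) x 2^3 = 0
  Digit '0' (value 0) x 2^2 = 0
  Digit '1' (value 1) x 2^1 = 2
  Digit '1' (value 1) x 2^0 = 1
Sum = 1347

1347


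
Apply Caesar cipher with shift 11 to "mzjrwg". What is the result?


Caesar cipher: shift "mzjrwg" by 11
  'm' (pos 12) + 11 = pos 23 = 'x'
  'z' (pos 25) + 11 = pos 10 = 'k'
  'j' (pos 9) + 11 = pos 20 = 'u'
  'r' (pos 17) + 11 = pos 2 = 'c'
  'w' (pos 22) + 11 = pos 7 = 'h'
  'g' (pos 6) + 11 = pos 17 = 'r'
Result: xkuchr

xkuchr


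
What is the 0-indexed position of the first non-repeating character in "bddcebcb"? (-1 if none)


Input: bddcebcb
Character frequencies:
  'b': 3
  'c': 2
  'd': 2
  'e': 1
Scanning left to right for freq == 1:
  Position 0 ('b'): freq=3, skip
  Position 1 ('d'): freq=2, skip
  Position 2 ('d'): freq=2, skip
  Position 3 ('c'): freq=2, skip
  Position 4 ('e'): unique! => answer = 4

4


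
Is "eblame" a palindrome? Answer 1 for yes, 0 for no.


Input: eblame
Reversed: emalbe
  Compare pos 0 ('e') with pos 5 ('e'): match
  Compare pos 1 ('b') with pos 4 ('m'): MISMATCH
  Compare pos 2 ('l') with pos 3 ('a'): MISMATCH
Result: not a palindrome

0


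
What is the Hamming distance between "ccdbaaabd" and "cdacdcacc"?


Comparing "ccdbaaabd" and "cdacdcacc" position by position:
  Position 0: 'c' vs 'c' => same
  Position 1: 'c' vs 'd' => differ
  Position 2: 'd' vs 'a' => differ
  Position 3: 'b' vs 'c' => differ
  Position 4: 'a' vs 'd' => differ
  Position 5: 'a' vs 'c' => differ
  Position 6: 'a' vs 'a' => same
  Position 7: 'b' vs 'c' => differ
  Position 8: 'd' vs 'c' => differ
Total differences (Hamming distance): 7

7


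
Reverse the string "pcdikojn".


Input: pcdikojn
Reading characters right to left:
  Position 7: 'n'
  Position 6: 'j'
  Position 5: 'o'
  Position 4: 'k'
  Position 3: 'i'
  Position 2: 'd'
  Position 1: 'c'
  Position 0: 'p'
Reversed: njokidcp

njokidcp


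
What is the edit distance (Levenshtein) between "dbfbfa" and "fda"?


Computing edit distance: "dbfbfa" -> "fda"
DP table:
           f    d    a
      0    1    2    3
  d   1    1    1    2
  b   2    2    2    2
  f   3    2    3    3
  b   4    3    3    4
  f   5    4    4    4
  a   6    5    5    4
Edit distance = dp[6][3] = 4

4


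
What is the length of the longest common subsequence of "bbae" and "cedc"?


LCS of "bbae" and "cedc"
DP table:
           c    e    d    c
      0    0    0    0    0
  b   0    0    0    0    0
  b   0    0    0    0    0
  a   0    0    0    0    0
  e   0    0    1    1    1
LCS length = dp[4][4] = 1

1


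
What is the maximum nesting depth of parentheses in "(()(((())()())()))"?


Input: "(()(((())()())()))"
Tracking depth:
  Position 0 '(': depth becomes 1
  Position 1 '(': depth becomes 2
  Position 2 ')': depth becomes 1
  Position 3 '(': depth becomes 2
  Position 4 '(': depth becomes 3
  Position 5 '(': depth becomes 4
  Position 6 '(': depth becomes 5
  Position 7 ')': depth becomes 4
  Position 8 ')': depth becomes 3
  Position 9 '(': depth becomes 4
  Position 10 ')': depth becomes 3
  Position 11 '(': depth becomes 4
  Position 12 ')': depth becomes 3
  Position 13 ')': depth becomes 2
  Position 14 '(': depth becomes 3
  Position 15 ')': depth becomes 2
  Position 16 ')': depth becomes 1
  Position 17 ')': depth becomes 0
Maximum depth reached: 5

5


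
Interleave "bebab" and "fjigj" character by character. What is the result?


Interleaving "bebab" and "fjigj":
  Position 0: 'b' from first, 'f' from second => "bf"
  Position 1: 'e' from first, 'j' from second => "ej"
  Position 2: 'b' from first, 'i' from second => "bi"
  Position 3: 'a' from first, 'g' from second => "ag"
  Position 4: 'b' from first, 'j' from second => "bj"
Result: bfejbiagbj

bfejbiagbj


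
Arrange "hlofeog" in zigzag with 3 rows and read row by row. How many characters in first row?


Zigzag "hlofeog" into 3 rows:
Placing characters:
  'h' => row 0
  'l' => row 1
  'o' => row 2
  'f' => row 1
  'e' => row 0
  'o' => row 1
  'g' => row 2
Rows:
  Row 0: "he"
  Row 1: "lfo"
  Row 2: "og"
First row length: 2

2


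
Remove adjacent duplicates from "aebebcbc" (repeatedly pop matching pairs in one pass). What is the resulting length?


Input: aebebcbc
Stack-based adjacent duplicate removal:
  Read 'a': push. Stack: a
  Read 'e': push. Stack: ae
  Read 'b': push. Stack: aeb
  Read 'e': push. Stack: aebe
  Read 'b': push. Stack: aebeb
  Read 'c': push. Stack: aebebc
  Read 'b': push. Stack: aebebcb
  Read 'c': push. Stack: aebebcbc
Final stack: "aebebcbc" (length 8)

8


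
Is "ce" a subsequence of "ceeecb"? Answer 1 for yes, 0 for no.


Check if "ce" is a subsequence of "ceeecb"
Greedy scan:
  Position 0 ('c'): matches sub[0] = 'c'
  Position 1 ('e'): matches sub[1] = 'e'
  Position 2 ('e'): no match needed
  Position 3 ('e'): no match needed
  Position 4 ('c'): no match needed
  Position 5 ('b'): no match needed
All 2 characters matched => is a subsequence

1


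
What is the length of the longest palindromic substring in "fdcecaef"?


Input: "fdcecaef"
Checking substrings for palindromes:
  [2:5] "cec" (len 3) => palindrome
Longest palindromic substring: "cec" with length 3

3


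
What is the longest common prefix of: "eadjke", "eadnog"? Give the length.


Words: eadjke, eadnog
  Position 0: all 'e' => match
  Position 1: all 'a' => match
  Position 2: all 'd' => match
  Position 3: ('j', 'n') => mismatch, stop
LCP = "ead" (length 3)

3


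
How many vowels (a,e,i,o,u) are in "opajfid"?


Input: opajfid
Checking each character:
  'o' at position 0: vowel (running total: 1)
  'p' at position 1: consonant
  'a' at position 2: vowel (running total: 2)
  'j' at position 3: consonant
  'f' at position 4: consonant
  'i' at position 5: vowel (running total: 3)
  'd' at position 6: consonant
Total vowels: 3

3


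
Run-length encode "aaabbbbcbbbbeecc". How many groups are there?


Input: aaabbbbcbbbbeecc
Scanning for consecutive runs:
  Group 1: 'a' x 3 (positions 0-2)
  Group 2: 'b' x 4 (positions 3-6)
  Group 3: 'c' x 1 (positions 7-7)
  Group 4: 'b' x 4 (positions 8-11)
  Group 5: 'e' x 2 (positions 12-13)
  Group 6: 'c' x 2 (positions 14-15)
Total groups: 6

6


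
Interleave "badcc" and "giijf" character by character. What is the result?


Interleaving "badcc" and "giijf":
  Position 0: 'b' from first, 'g' from second => "bg"
  Position 1: 'a' from first, 'i' from second => "ai"
  Position 2: 'd' from first, 'i' from second => "di"
  Position 3: 'c' from first, 'j' from second => "cj"
  Position 4: 'c' from first, 'f' from second => "cf"
Result: bgaidicjcf

bgaidicjcf


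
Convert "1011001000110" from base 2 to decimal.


Input: "1011001000110" in base 2
Positional expansion:
  Digit '1' (value 1) x 2^12 = 4096
  Digit '0' (value 0) x 2^11 = 0
  Digit '1' (value 1) x 2^10 = 1024
  Digit '1' (value 1) x 2^9 = 512
  Digit '0' (value 0) x 2^8 = 0
  Digit '0' (value 0) x 2^7 = 0
  Digit '1' (value 1) x 2^6 = 64
  Digit '0' (value 0) x 2^5 = 0
  Digit '0' (value 0) x 2^4 = 0
  Digit '0' (value 0) x 2^3 = 0
  Digit '1' (value 1) x 2^2 = 4
  Digit '1' (value 1) x 2^1 = 2
  Digit '0' (value 0) x 2^0 = 0
Sum = 5702

5702


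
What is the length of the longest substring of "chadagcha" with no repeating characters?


Input: "chadagcha"
Sliding window (track last position of each char):
  Position 0 ('c'): window [0,0] length 1 -- new best
  Position 1 ('h'): window [0,1] length 2 -- new best
  Position 2 ('a'): window [0,2] length 3 -- new best
  Position 3 ('d'): window [0,3] length 4 -- new best
  Position 4 ('a'): repeat (last at 2), move window start to 3
  Position 4 ('a'): window [3,4] length 2
  Position 5 ('g'): window [3,5] length 3
  Position 6 ('c'): window [3,6] length 4
  Position 7 ('h'): window [3,7] length 5 -- new best
  Position 8 ('a'): repeat (last at 4), move window start to 5
  Position 8 ('a'): window [5,8] length 4
Longest substring with no repeats: "dagch" with length 5

5


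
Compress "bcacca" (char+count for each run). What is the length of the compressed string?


Input: bcacca
Runs:
  'b' x 1 => "b1"
  'c' x 1 => "c1"
  'a' x 1 => "a1"
  'c' x 2 => "c2"
  'a' x 1 => "a1"
Compressed: "b1c1a1c2a1"
Compressed length: 10

10


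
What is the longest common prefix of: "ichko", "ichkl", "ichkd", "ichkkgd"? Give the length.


Words: ichko, ichkl, ichkd, ichkkgd
  Position 0: all 'i' => match
  Position 1: all 'c' => match
  Position 2: all 'h' => match
  Position 3: all 'k' => match
  Position 4: ('o', 'l', 'd', 'k') => mismatch, stop
LCP = "ichk" (length 4)

4


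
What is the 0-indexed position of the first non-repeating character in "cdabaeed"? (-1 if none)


Input: cdabaeed
Character frequencies:
  'a': 2
  'b': 1
  'c': 1
  'd': 2
  'e': 2
Scanning left to right for freq == 1:
  Position 0 ('c'): unique! => answer = 0

0


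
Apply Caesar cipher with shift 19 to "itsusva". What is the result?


Caesar cipher: shift "itsusva" by 19
  'i' (pos 8) + 19 = pos 1 = 'b'
  't' (pos 19) + 19 = pos 12 = 'm'
  's' (pos 18) + 19 = pos 11 = 'l'
  'u' (pos 20) + 19 = pos 13 = 'n'
  's' (pos 18) + 19 = pos 11 = 'l'
  'v' (pos 21) + 19 = pos 14 = 'o'
  'a' (pos 0) + 19 = pos 19 = 't'
Result: bmlnlot

bmlnlot
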